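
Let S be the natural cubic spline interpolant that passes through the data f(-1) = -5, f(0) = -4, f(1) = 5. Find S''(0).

With M_i denoting the second derivative at x_i, h_i = 1, 1, and Δ_i = (y_(i+1) − y_i)/h_i = 1, 9:
  1·M_0 + 4·M_1 + 1·M_2 = 6(Δ_1 - Δ_0) = 48
Natural end conditions: M_0 = M_2 = 0.
Solving: M_0 = 0, M_1 = 12, M_2 = 0.

12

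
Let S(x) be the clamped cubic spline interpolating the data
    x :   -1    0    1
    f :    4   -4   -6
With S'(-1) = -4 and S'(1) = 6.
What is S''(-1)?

-16

Put σ_i = S'' at the i-th knot. Here h = (1, 1) and Δ = (-8, -2), so the interior equations h_(i-1)·σ_(i-1) + 2(h_(i-1)+h_i)·σ_i + h_i·σ_(i+1) = 6(Δ_i − Δ_(i-1)) read
  1·σ_0 + 4·σ_1 + 1·σ_2 = 6(Δ_1 - Δ_0) = 36
Clamped end conditions give two more equations: 2h_0·σ_0 + h_0·σ_1 = 6(Δ_0 - S'(-1)) = -24 and h_1·σ_1 + 2h_1·σ_2 = 6(S'(1) - Δ_1) = 48.
Solving: σ_0 = -16, σ_1 = 8, σ_2 = 20.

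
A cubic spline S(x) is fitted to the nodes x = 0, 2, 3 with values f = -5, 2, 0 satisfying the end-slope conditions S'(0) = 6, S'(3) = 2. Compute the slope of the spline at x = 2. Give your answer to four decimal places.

-1.9167

With M_i denoting the second derivative at x_i, h_i = 2, 1, and Δ_i = (y_(i+1) − y_i)/h_i = 7/2, -2:
  2·M_0 + 6·M_1 + 1·M_2 = 6(Δ_1 - Δ_0) = -33
Clamped end conditions give two more equations: 2h_0·M_0 + h_0·M_1 = 6(Δ_0 - S'(0)) = -15 and h_1·M_1 + 2h_1·M_2 = 6(S'(3) - Δ_1) = 24.
Forward elimination and back-substitution give M_0 = 5/12, M_1 = -25/3, M_2 = 97/6.
On [2, 3], S'(x) = b_1 + 2c_1·(x - 2) + 3d_1·(x - 2)² with b_1 = Δ_1 - h_1(2M_1 + M_2)/6 = -23/12, c_1 = M_1/2 = -25/6, d_1 = (M_2 - M_1)/(6h_1) = 49/12. So S'(2) = -23/12.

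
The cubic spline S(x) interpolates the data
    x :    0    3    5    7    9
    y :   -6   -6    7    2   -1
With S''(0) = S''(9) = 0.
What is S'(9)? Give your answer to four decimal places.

-0.5070

With M_i denoting the second derivative at x_i, h_i = 3, 2, 2, 2, and Δ_i = (y_(i+1) − y_i)/h_i = 0, 13/2, -5/2, -3/2:
  3·M_0 + 10·M_1 + 2·M_2 = 6(Δ_1 - Δ_0) = 39
  2·M_1 + 8·M_2 + 2·M_3 = 6(Δ_2 - Δ_1) = -54
  2·M_2 + 8·M_3 + 2·M_4 = 6(Δ_3 - Δ_2) = 6
Natural end conditions: M_0 = M_4 = 0.
Forward elimination and back-substitution give M_0 = 0, M_1 = 807/142, M_2 = -633/71, M_3 = 423/142, M_4 = 0.
On [7, 9], S'(x) = b_3 + 2c_3·(x - 7) + 3d_3·(x - 7)² with b_3 = Δ_3 - h_3(2M_3 + M_4)/6 = -495/142, c_3 = M_3/2 = 423/284, d_3 = (M_4 - M_3)/(6h_3) = -141/568. So S'(9) = -36/71.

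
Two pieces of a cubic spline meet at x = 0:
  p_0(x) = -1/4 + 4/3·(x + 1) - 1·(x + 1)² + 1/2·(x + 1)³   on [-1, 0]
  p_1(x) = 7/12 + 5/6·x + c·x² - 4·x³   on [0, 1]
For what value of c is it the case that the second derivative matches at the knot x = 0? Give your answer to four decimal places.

p_0''(x) = -2 + 3·(x + 1), so p_0''(0) = 1. On the right, p_1''(0) = 2c, so c = 1/2.

0.5000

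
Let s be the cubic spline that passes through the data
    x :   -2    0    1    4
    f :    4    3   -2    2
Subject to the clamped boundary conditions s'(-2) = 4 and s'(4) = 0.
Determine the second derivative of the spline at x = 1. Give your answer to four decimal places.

With M_i denoting the second derivative at x_i, h_i = 2, 1, 3, and Δ_i = (y_(i+1) − y_i)/h_i = -1/2, -5, 4/3:
  2·M_0 + 6·M_1 + 1·M_2 = 6(Δ_1 - Δ_0) = -27
  1·M_1 + 8·M_2 + 3·M_3 = 6(Δ_2 - Δ_1) = 38
Clamped end conditions give two more equations: 2h_0·M_0 + h_0·M_1 = 6(Δ_0 - s'(-2)) = -27 and h_2·M_2 + 2h_2·M_3 = 6(s'(4) - Δ_2) = -8.
Solving: M_0 = -197/42, M_1 = -173/42, M_2 = 149/21, M_3 = -205/42.

7.0952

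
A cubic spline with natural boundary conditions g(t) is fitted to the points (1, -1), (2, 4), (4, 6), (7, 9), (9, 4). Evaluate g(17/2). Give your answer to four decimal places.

5.6576

Put M_i = g'' at the i-th knot. Here h = (1, 2, 3, 2) and Δ = (5, 1, 1, -5/2), so the interior equations h_(i-1)·M_(i-1) + 2(h_(i-1)+h_i)·M_i + h_i·M_(i+1) = 6(Δ_i − Δ_(i-1)) read
  1·M_0 + 6·M_1 + 2·M_2 = 6(Δ_1 - Δ_0) = -24
  2·M_1 + 10·M_2 + 3·M_3 = 6(Δ_2 - Δ_1) = 0
  3·M_2 + 10·M_3 + 2·M_4 = 6(Δ_3 - Δ_2) = -21
Natural end conditions: M_0 = M_4 = 0.
Solving the tridiagonal system: M_0 = 0, M_1 = -105/23, M_2 = 39/23, M_3 = -60/23, M_4 = 0.
On [7, 9], g(t) = 9 - 35/46·(t - 7) - 30/23·(t - 7)² + 5/23·(t - 7)³.
With (t - 7) = 3/2: g(17/2) = 1041/184.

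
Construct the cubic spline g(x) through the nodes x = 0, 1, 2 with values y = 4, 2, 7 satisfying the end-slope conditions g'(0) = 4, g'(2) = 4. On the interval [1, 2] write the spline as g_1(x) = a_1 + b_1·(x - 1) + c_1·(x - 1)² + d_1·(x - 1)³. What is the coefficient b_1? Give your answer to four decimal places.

0.2500

Write M_i for g''(x_i). With h_i = 1, 1 and divided differences Δ_i = -2, 5, the continuity of g' gives the tridiagonal system
  1·M_0 + 4·M_1 + 1·M_2 = 6(Δ_1 - Δ_0) = 42
Clamped end conditions give two more equations: 2h_0·M_0 + h_0·M_1 = 6(Δ_0 - g'(0)) = -36 and h_1·M_1 + 2h_1·M_2 = 6(g'(2) - Δ_1) = -6.
Forward elimination and back-substitution give M_0 = -57/2, M_1 = 21, M_2 = -27/2.
On [1, 2], with g_1(x) = a_1 + b_1·(x - 1) + c_1·(x - 1)² + d_1·(x - 1)³: c_1 = M_1/2 = 21/2, d_1 = (M_2 - M_1)/(6h_1) = -23/4, b_1 = Δ_1 - h_1(2M_1 + M_2)/6 = 1/4.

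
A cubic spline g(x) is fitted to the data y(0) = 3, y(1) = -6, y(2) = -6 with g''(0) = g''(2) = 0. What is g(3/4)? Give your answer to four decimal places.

-4.4883

Let M_i = g''(x_i). Step sizes h_i = 1, 1; slopes of the chords Δ_i = (y_(i+1) - y_i)/h_i = -9, 0.
  1·M_0 + 4·M_1 + 1·M_2 = 6(Δ_1 - Δ_0) = 54
Natural end conditions: M_0 = M_2 = 0.
Solving: M_0 = 0, M_1 = 27/2, M_2 = 0.
On [0, 1], g(x) = 3 - 45/4·x + 0·x² + 9/4·x³.
With x = 3/4: g(3/4) = -1149/256.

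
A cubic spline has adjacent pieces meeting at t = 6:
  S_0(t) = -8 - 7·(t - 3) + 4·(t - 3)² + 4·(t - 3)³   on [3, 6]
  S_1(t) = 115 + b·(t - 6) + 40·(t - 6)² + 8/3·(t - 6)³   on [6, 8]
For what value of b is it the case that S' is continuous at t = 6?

S_0'(t) = -7 + 8·(t - 3) + 12·(t - 3)², so S_0'(6) = 125. On the right, S_1'(6) = b, so b = 125.

125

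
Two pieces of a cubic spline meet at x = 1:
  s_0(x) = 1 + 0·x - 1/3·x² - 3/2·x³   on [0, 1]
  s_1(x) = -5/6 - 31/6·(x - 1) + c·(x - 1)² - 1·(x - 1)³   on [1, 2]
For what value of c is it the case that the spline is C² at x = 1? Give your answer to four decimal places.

s_0''(x) = -2/3 - 9·x, so s_0''(1) = -29/3. On the right, s_1''(1) = 2c, so c = -29/6.

-4.8333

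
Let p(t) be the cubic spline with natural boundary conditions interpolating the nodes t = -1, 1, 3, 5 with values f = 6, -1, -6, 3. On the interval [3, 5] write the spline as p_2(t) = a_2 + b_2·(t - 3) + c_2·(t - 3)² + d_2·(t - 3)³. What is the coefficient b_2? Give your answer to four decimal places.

0.9000

Put M_i = p'' at the i-th knot. Here h = (2, 2, 2) and Δ = (-7/2, -5/2, 9/2), so the interior equations h_(i-1)·M_(i-1) + 2(h_(i-1)+h_i)·M_i + h_i·M_(i+1) = 6(Δ_i − Δ_(i-1)) read
  2·M_0 + 8·M_1 + 2·M_2 = 6(Δ_1 - Δ_0) = 6
  2·M_1 + 8·M_2 + 2·M_3 = 6(Δ_2 - Δ_1) = 42
Natural end conditions: M_0 = M_3 = 0.
Hence M_0 = 0, M_1 = -3/5, M_2 = 27/5, M_3 = 0.
On [3, 5], with p_2(t) = a_2 + b_2·(t - 3) + c_2·(t - 3)² + d_2·(t - 3)³: c_2 = M_2/2 = 27/10, d_2 = (M_3 - M_2)/(6h_2) = -9/20, b_2 = Δ_2 - h_2(2M_2 + M_3)/6 = 9/10.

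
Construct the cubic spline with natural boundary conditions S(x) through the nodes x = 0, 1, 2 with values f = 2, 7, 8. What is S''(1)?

Put σ_i = S'' at the i-th knot. Here h = (1, 1) and Δ = (5, 1), so the interior equations h_(i-1)·σ_(i-1) + 2(h_(i-1)+h_i)·σ_i + h_i·σ_(i+1) = 6(Δ_i − Δ_(i-1)) read
  1·σ_0 + 4·σ_1 + 1·σ_2 = 6(Δ_1 - Δ_0) = -24
Natural end conditions: σ_0 = σ_2 = 0.
Solving: σ_0 = 0, σ_1 = -6, σ_2 = 0.

-6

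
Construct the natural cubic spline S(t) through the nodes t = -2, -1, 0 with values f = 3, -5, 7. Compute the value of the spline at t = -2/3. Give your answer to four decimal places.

Put m_i = S'' at the i-th knot. Here h = (1, 1) and Δ = (-8, 12), so the interior equations h_(i-1)·m_(i-1) + 2(h_(i-1)+h_i)·m_i + h_i·m_(i+1) = 6(Δ_i − Δ_(i-1)) read
  1·m_0 + 4·m_1 + 1·m_2 = 6(Δ_1 - Δ_0) = 120
Natural end conditions: m_0 = m_2 = 0.
Solving: m_0 = 0, m_1 = 30, m_2 = 0.
On [-1, 0], S(t) = -5 + 2·(t + 1) + 15·(t + 1)² - 5·(t + 1)³.
With (t + 1) = 1/3: S(-2/3) = -77/27.

-2.8519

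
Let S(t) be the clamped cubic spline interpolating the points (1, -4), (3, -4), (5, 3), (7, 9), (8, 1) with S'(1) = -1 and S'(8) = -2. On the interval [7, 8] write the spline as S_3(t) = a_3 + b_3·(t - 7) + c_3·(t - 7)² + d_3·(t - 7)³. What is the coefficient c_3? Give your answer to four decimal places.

Write M_i for S''(x_i). With h_i = 2, 2, 2, 1 and divided differences Δ_i = 0, 7/2, 3, -8, the continuity of S' gives the tridiagonal system
  2·M_0 + 8·M_1 + 2·M_2 = 6(Δ_1 - Δ_0) = 21
  2·M_1 + 8·M_2 + 2·M_3 = 6(Δ_2 - Δ_1) = -3
  2·M_2 + 6·M_3 + 1·M_4 = 6(Δ_3 - Δ_2) = -66
Clamped end conditions give two more equations: 2h_0·M_0 + h_0·M_1 = 6(Δ_0 - S'(1)) = 6 and h_3·M_3 + 2h_3·M_4 = 6(S'(8) - Δ_3) = 36.
Hence M_0 = 119/172, M_1 = 139/86, M_2 = 575/172, M_3 = -709/43, M_4 = 2257/86.
On [7, 8], with S_3(t) = a_3 + b_3·(t - 7) + c_3·(t - 7)² + d_3·(t - 7)³: c_3 = M_3/2 = -709/86, d_3 = (M_4 - M_3)/(6h_3) = 1225/172, b_3 = Δ_3 - h_3(2M_3 + M_4)/6 = -1183/172.

-8.2442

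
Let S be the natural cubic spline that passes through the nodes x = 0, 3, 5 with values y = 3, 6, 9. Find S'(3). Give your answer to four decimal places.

Put m_i = S'' at the i-th knot. Here h = (3, 2) and Δ = (1, 3/2), so the interior equations h_(i-1)·m_(i-1) + 2(h_(i-1)+h_i)·m_i + h_i·m_(i+1) = 6(Δ_i − Δ_(i-1)) read
  3·m_0 + 10·m_1 + 2·m_2 = 6(Δ_1 - Δ_0) = 3
Natural end conditions: m_0 = m_2 = 0.
Forward elimination and back-substitution give m_0 = 0, m_1 = 3/10, m_2 = 0.
On [3, 5], S'(x) = b_1 + 2c_1·(x - 3) + 3d_1·(x - 3)² with b_1 = Δ_1 - h_1(2m_1 + m_2)/6 = 13/10, c_1 = m_1/2 = 3/20, d_1 = (m_2 - m_1)/(6h_1) = -1/40. So S'(3) = 13/10.

1.3000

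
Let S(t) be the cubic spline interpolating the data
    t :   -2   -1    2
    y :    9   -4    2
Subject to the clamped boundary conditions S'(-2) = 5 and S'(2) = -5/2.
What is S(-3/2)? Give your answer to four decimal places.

Put m_i = S'' at the i-th knot. Here h = (1, 3) and Δ = (-13, 2), so the interior equations h_(i-1)·m_(i-1) + 2(h_(i-1)+h_i)·m_i + h_i·m_(i+1) = 6(Δ_i − Δ_(i-1)) read
  1·m_0 + 8·m_1 + 3·m_2 = 6(Δ_1 - Δ_0) = 90
Clamped end conditions give two more equations: 2h_0·m_0 + h_0·m_1 = 6(Δ_0 - S'(-2)) = -108 and h_1·m_1 + 2h_1·m_2 = 6(S'(2) - Δ_1) = -27.
Solving the tridiagonal system: m_0 = -537/8, m_1 = 105/4, m_2 = -141/8.
On [-2, -1], S(t) = 9 + 5·(t + 2) - 537/16·(t + 2)² + 249/16·(t + 2)³.
With (t + 2) = 1/2: S(-3/2) = 647/128.

5.0547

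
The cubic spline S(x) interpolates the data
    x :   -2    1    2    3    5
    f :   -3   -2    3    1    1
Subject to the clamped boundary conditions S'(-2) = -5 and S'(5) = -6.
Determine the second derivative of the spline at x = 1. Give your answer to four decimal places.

3.9494

Let M_i = S''(x_i). Step sizes h_i = 3, 1, 1, 2; slopes of the chords Δ_i = (y_(i+1) - y_i)/h_i = 1/3, 5, -2, 0.
  3·M_0 + 8·M_1 + 1·M_2 = 6(Δ_1 - Δ_0) = 28
  1·M_1 + 4·M_2 + 1·M_3 = 6(Δ_2 - Δ_1) = -42
  1·M_2 + 6·M_3 + 2·M_4 = 6(Δ_3 - Δ_2) = 12
Clamped end conditions give two more equations: 2h_0·M_0 + h_0·M_1 = 6(Δ_0 - S'(-2)) = 32 and h_3·M_3 + 2h_3·M_4 = 6(S'(5) - Δ_3) = -36.
Solving: M_0 = 796/237, M_1 = 312/79, M_2 = -1080/79, M_3 = 690/79, M_4 = -1056/79.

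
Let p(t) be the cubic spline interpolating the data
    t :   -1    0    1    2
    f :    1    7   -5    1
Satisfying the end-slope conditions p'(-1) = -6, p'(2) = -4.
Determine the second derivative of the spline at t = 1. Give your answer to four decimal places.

55.7333

Put m_i = p'' at the i-th knot. Here h = (1, 1, 1) and Δ = (6, -12, 6), so the interior equations h_(i-1)·m_(i-1) + 2(h_(i-1)+h_i)·m_i + h_i·m_(i+1) = 6(Δ_i − Δ_(i-1)) read
  1·m_0 + 4·m_1 + 1·m_2 = 6(Δ_1 - Δ_0) = -108
  1·m_1 + 4·m_2 + 1·m_3 = 6(Δ_2 - Δ_1) = 108
Clamped end conditions give two more equations: 2h_0·m_0 + h_0·m_1 = 6(Δ_0 - p'(-1)) = 72 and h_2·m_2 + 2h_2·m_3 = 6(p'(2) - Δ_2) = -60.
Hence m_0 = 968/15, m_1 = -856/15, m_2 = 836/15, m_3 = -868/15.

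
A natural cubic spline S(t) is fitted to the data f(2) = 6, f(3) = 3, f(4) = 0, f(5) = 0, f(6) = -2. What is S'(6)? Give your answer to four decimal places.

-2.7500

Put m_i = S'' at the i-th knot. Here h = (1, 1, 1, 1) and Δ = (-3, -3, 0, -2), so the interior equations h_(i-1)·m_(i-1) + 2(h_(i-1)+h_i)·m_i + h_i·m_(i+1) = 6(Δ_i − Δ_(i-1)) read
  1·m_0 + 4·m_1 + 1·m_2 = 6(Δ_1 - Δ_0) = 0
  1·m_1 + 4·m_2 + 1·m_3 = 6(Δ_2 - Δ_1) = 18
  1·m_2 + 4·m_3 + 1·m_4 = 6(Δ_3 - Δ_2) = -12
Natural end conditions: m_0 = m_4 = 0.
Hence m_0 = 0, m_1 = -3/2, m_2 = 6, m_3 = -9/2, m_4 = 0.
On [5, 6], S'(t) = b_3 + 2c_3·(t - 5) + 3d_3·(t - 5)² with b_3 = Δ_3 - h_3(2m_3 + m_4)/6 = -1/2, c_3 = m_3/2 = -9/4, d_3 = (m_4 - m_3)/(6h_3) = 3/4. So S'(6) = -11/4.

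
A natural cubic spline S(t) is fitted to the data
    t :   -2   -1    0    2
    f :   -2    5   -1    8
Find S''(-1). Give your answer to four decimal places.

With M_i denoting the second derivative at x_i, h_i = 1, 1, 2, and Δ_i = (y_(i+1) − y_i)/h_i = 7, -6, 9/2:
  1·M_0 + 4·M_1 + 1·M_2 = 6(Δ_1 - Δ_0) = -78
  1·M_1 + 6·M_2 + 2·M_3 = 6(Δ_2 - Δ_1) = 63
Natural end conditions: M_0 = M_3 = 0.
Solving the tridiagonal system: M_0 = 0, M_1 = -531/23, M_2 = 330/23, M_3 = 0.

-23.0870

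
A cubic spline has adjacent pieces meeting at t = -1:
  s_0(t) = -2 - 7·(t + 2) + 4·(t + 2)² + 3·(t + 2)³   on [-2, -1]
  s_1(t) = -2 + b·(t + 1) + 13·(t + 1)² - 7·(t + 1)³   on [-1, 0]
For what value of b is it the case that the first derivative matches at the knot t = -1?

10

s_0'(t) = -7 + 8·(t + 2) + 9·(t + 2)², so s_0'(-1) = 10. On the right, s_1'(-1) = b, so b = 10.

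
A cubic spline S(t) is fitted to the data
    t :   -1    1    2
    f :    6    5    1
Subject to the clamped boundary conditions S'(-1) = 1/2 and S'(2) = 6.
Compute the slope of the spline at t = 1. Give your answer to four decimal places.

-6.3333

Write M_i for S''(x_i). With h_i = 2, 1 and divided differences Δ_i = -1/2, -4, the continuity of S' gives the tridiagonal system
  2·M_0 + 6·M_1 + 1·M_2 = 6(Δ_1 - Δ_0) = -21
Clamped end conditions give two more equations: 2h_0·M_0 + h_0·M_1 = 6(Δ_0 - S'(-1)) = -6 and h_1·M_1 + 2h_1·M_2 = 6(S'(2) - Δ_1) = 60.
Solving: M_0 = 23/6, M_1 = -32/3, M_2 = 106/3.
On [1, 2], S'(t) = b_1 + 2c_1·(t - 1) + 3d_1·(t - 1)² with b_1 = Δ_1 - h_1(2M_1 + M_2)/6 = -19/3, c_1 = M_1/2 = -16/3, d_1 = (M_2 - M_1)/(6h_1) = 23/3. So S'(1) = -19/3.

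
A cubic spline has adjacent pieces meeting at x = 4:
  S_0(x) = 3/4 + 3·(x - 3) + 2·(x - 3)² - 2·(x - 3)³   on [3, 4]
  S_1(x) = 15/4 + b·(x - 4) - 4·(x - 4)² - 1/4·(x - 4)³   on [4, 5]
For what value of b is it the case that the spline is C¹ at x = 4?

1

S_0'(x) = 3 + 4·(x - 3) - 6·(x - 3)², so S_0'(4) = 1. On the right, S_1'(4) = b, so b = 1.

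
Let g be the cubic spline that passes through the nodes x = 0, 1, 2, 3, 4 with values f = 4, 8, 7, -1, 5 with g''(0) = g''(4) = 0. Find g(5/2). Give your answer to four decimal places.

2.4308

With m_i denoting the second derivative at x_i, h_i = 1, 1, 1, 1, and Δ_i = (y_(i+1) − y_i)/h_i = 4, -1, -8, 6:
  1·m_0 + 4·m_1 + 1·m_2 = 6(Δ_1 - Δ_0) = -30
  1·m_1 + 4·m_2 + 1·m_3 = 6(Δ_2 - Δ_1) = -42
  1·m_2 + 4·m_3 + 1·m_4 = 6(Δ_3 - Δ_2) = 84
Natural end conditions: m_0 = m_4 = 0.
Solving: m_0 = 0, m_1 = -99/28, m_2 = -111/7, m_3 = 699/28, m_4 = 0.
On [2, 3], g(x) = 7 - 55/8·(x - 2) - 111/14·(x - 2)² + 381/56·(x - 2)³.
With (x - 2) = 1/2: g(5/2) = 1089/448.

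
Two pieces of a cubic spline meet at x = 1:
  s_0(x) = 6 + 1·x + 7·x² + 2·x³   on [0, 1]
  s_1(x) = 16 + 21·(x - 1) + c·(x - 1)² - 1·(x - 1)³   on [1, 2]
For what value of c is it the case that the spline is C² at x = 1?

s_0''(x) = 14 + 12·x, so s_0''(1) = 26. On the right, s_1''(1) = 2c, so c = 13.

13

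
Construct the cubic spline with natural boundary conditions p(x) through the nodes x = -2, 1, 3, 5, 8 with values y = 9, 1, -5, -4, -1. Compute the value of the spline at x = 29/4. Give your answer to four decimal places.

Put M_i = p'' at the i-th knot. Here h = (3, 2, 2, 3) and Δ = (-8/3, -3, 1/2, 1), so the interior equations h_(i-1)·M_(i-1) + 2(h_(i-1)+h_i)·M_i + h_i·M_(i+1) = 6(Δ_i − Δ_(i-1)) read
  3·M_0 + 10·M_1 + 2·M_2 = 6(Δ_1 - Δ_0) = -2
  2·M_1 + 8·M_2 + 2·M_3 = 6(Δ_2 - Δ_1) = 21
  2·M_2 + 10·M_3 + 3·M_4 = 6(Δ_3 - Δ_2) = 3
Natural end conditions: M_0 = M_4 = 0.
Forward elimination and back-substitution give M_0 = 0, M_1 = -7/9, M_2 = 26/9, M_3 = -5/18, M_4 = 0.
On [5, 8], p(x) = -4 + 23/18·(x - 5) - 5/36·(x - 5)² + 5/324·(x - 5)³.
With (x - 5) = 9/4: p(29/4) = -423/256.

-1.6523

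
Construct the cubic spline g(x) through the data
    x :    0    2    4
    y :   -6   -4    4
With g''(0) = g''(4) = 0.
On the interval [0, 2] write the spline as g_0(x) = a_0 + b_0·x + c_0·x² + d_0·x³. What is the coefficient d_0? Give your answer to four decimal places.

0.1875

Let m_i = g''(x_i). Step sizes h_i = 2, 2; slopes of the chords Δ_i = (y_(i+1) - y_i)/h_i = 1, 4.
  2·m_0 + 8·m_1 + 2·m_2 = 6(Δ_1 - Δ_0) = 18
Natural end conditions: m_0 = m_2 = 0.
Forward elimination and back-substitution give m_0 = 0, m_1 = 9/4, m_2 = 0.
On [0, 2], with g_0(x) = a_0 + b_0·x + c_0·x² + d_0·x³: c_0 = m_0/2 = 0, d_0 = (m_1 - m_0)/(6h_0) = 3/16, b_0 = Δ_0 - h_0(2m_0 + m_1)/6 = 1/4.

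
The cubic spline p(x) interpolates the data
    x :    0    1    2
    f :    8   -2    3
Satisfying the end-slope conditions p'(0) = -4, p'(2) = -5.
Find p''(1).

46

With M_i denoting the second derivative at x_i, h_i = 1, 1, and Δ_i = (y_(i+1) − y_i)/h_i = -10, 5:
  1·M_0 + 4·M_1 + 1·M_2 = 6(Δ_1 - Δ_0) = 90
Clamped end conditions give two more equations: 2h_0·M_0 + h_0·M_1 = 6(Δ_0 - p'(0)) = -36 and h_1·M_1 + 2h_1·M_2 = 6(p'(2) - Δ_1) = -60.
Solving the tridiagonal system: M_0 = -41, M_1 = 46, M_2 = -53.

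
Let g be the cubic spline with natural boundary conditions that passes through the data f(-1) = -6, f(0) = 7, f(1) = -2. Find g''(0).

Let M_i = g''(x_i). Step sizes h_i = 1, 1; slopes of the chords Δ_i = (y_(i+1) - y_i)/h_i = 13, -9.
  1·M_0 + 4·M_1 + 1·M_2 = 6(Δ_1 - Δ_0) = -132
Natural end conditions: M_0 = M_2 = 0.
Solving: M_0 = 0, M_1 = -33, M_2 = 0.

-33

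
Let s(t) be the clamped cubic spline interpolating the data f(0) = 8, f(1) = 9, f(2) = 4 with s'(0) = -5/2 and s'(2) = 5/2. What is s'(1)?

Let σ_i = s''(x_i). Step sizes h_i = 1, 1; slopes of the chords Δ_i = (y_(i+1) - y_i)/h_i = 1, -5.
  1·σ_0 + 4·σ_1 + 1·σ_2 = 6(Δ_1 - Δ_0) = -36
Clamped end conditions give two more equations: 2h_0·σ_0 + h_0·σ_1 = 6(Δ_0 - s'(0)) = 21 and h_1·σ_1 + 2h_1·σ_2 = 6(s'(2) - Δ_1) = 45.
Solving: σ_0 = 22, σ_1 = -23, σ_2 = 34.
On [1, 2], s'(t) = b_1 + 2c_1·(t - 1) + 3d_1·(t - 1)² with b_1 = Δ_1 - h_1(2σ_1 + σ_2)/6 = -3, c_1 = σ_1/2 = -23/2, d_1 = (σ_2 - σ_1)/(6h_1) = 19/2. So s'(1) = -3.

-3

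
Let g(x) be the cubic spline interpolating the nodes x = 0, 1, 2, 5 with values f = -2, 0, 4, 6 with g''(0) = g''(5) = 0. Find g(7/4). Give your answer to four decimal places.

3.0161

Put M_i = g'' at the i-th knot. Here h = (1, 1, 3) and Δ = (2, 4, 2/3), so the interior equations h_(i-1)·M_(i-1) + 2(h_(i-1)+h_i)·M_i + h_i·M_(i+1) = 6(Δ_i − Δ_(i-1)) read
  1·M_0 + 4·M_1 + 1·M_2 = 6(Δ_1 - Δ_0) = 12
  1·M_1 + 8·M_2 + 3·M_3 = 6(Δ_2 - Δ_1) = -20
Natural end conditions: M_0 = M_3 = 0.
Solving: M_0 = 0, M_1 = 116/31, M_2 = -92/31, M_3 = 0.
On [1, 2], g(x) = 0 + 302/93·(x - 1) + 58/31·(x - 1)² - 104/93·(x - 1)³.
With (x - 1) = 3/4: g(7/4) = 187/62.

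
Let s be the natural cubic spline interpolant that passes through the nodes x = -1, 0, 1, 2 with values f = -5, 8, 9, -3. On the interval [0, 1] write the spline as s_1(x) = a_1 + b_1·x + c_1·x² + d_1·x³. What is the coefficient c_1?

-7

With m_i denoting the second derivative at x_i, h_i = 1, 1, 1, and Δ_i = (y_(i+1) − y_i)/h_i = 13, 1, -12:
  1·m_0 + 4·m_1 + 1·m_2 = 6(Δ_1 - Δ_0) = -72
  1·m_1 + 4·m_2 + 1·m_3 = 6(Δ_2 - Δ_1) = -78
Natural end conditions: m_0 = m_3 = 0.
Solving the tridiagonal system: m_0 = 0, m_1 = -14, m_2 = -16, m_3 = 0.
On [0, 1], with s_1(x) = a_1 + b_1·x + c_1·x² + d_1·x³: c_1 = m_1/2 = -7, d_1 = (m_2 - m_1)/(6h_1) = -1/3, b_1 = Δ_1 - h_1(2m_1 + m_2)/6 = 25/3.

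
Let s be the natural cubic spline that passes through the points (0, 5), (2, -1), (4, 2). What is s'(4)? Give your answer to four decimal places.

With M_i denoting the second derivative at x_i, h_i = 2, 2, and Δ_i = (y_(i+1) − y_i)/h_i = -3, 3/2:
  2·M_0 + 8·M_1 + 2·M_2 = 6(Δ_1 - Δ_0) = 27
Natural end conditions: M_0 = M_2 = 0.
Forward elimination and back-substitution give M_0 = 0, M_1 = 27/8, M_2 = 0.
On [2, 4], s'(x) = b_1 + 2c_1·(x - 2) + 3d_1·(x - 2)² with b_1 = Δ_1 - h_1(2M_1 + M_2)/6 = -3/4, c_1 = M_1/2 = 27/16, d_1 = (M_2 - M_1)/(6h_1) = -9/32. So s'(4) = 21/8.

2.6250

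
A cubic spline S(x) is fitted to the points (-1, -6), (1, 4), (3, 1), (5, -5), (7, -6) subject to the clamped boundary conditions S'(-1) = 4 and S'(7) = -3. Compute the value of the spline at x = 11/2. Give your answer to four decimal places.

Write m_i for S''(x_i). With h_i = 2, 2, 2, 2 and divided differences Δ_i = 5, -3/2, -3, -1/2, the continuity of S' gives the tridiagonal system
  2·m_0 + 8·m_1 + 2·m_2 = 6(Δ_1 - Δ_0) = -39
  2·m_1 + 8·m_2 + 2·m_3 = 6(Δ_2 - Δ_1) = -9
  2·m_2 + 8·m_3 + 2·m_4 = 6(Δ_3 - Δ_2) = 15
Clamped end conditions give two more equations: 2h_0·m_0 + h_0·m_1 = 6(Δ_0 - S'(-1)) = 6 and h_3·m_3 + 2h_3·m_4 = 6(S'(7) - Δ_3) = -15.
Hence m_0 = 31/7, m_1 = -41/7, m_2 = -1/2, m_3 = 47/14, m_4 = -38/7.
On [5, 7], S(x) = -5 - 13/14·(x - 5) + 47/28·(x - 5)² - 41/56·(x - 5)³.
With (x - 5) = 1/2: S(11/2) = -2301/448.

-5.1362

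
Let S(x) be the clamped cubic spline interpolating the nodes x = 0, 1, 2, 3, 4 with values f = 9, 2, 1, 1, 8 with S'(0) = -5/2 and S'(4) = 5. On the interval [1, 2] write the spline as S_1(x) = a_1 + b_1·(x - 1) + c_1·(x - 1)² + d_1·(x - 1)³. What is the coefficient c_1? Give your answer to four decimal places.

7.9821

With σ_i denoting the second derivative at x_i, h_i = 1, 1, 1, 1, and Δ_i = (y_(i+1) − y_i)/h_i = -7, -1, 0, 7:
  1·σ_0 + 4·σ_1 + 1·σ_2 = 6(Δ_1 - Δ_0) = 36
  1·σ_1 + 4·σ_2 + 1·σ_3 = 6(Δ_2 - Δ_1) = 6
  1·σ_2 + 4·σ_3 + 1·σ_4 = 6(Δ_3 - Δ_2) = 42
Clamped end conditions give two more equations: 2h_0·σ_0 + h_0·σ_1 = 6(Δ_0 - S'(0)) = -27 and h_3·σ_3 + 2h_3·σ_4 = 6(S'(4) - Δ_3) = -12.
Solving the tridiagonal system: σ_0 = -1203/56, σ_1 = 447/28, σ_2 = -51/8, σ_3 = 435/28, σ_4 = -771/56.
On [1, 2], with S_1(x) = a_1 + b_1·(x - 1) + c_1·(x - 1)² + d_1·(x - 1)³: c_1 = σ_1/2 = 447/56, d_1 = (σ_2 - σ_1)/(6h_1) = -417/112, b_1 = Δ_1 - h_1(2σ_1 + σ_2)/6 = -589/112.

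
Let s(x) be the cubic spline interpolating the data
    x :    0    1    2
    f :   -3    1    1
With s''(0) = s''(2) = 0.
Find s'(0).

Let m_i = s''(x_i). Step sizes h_i = 1, 1; slopes of the chords Δ_i = (y_(i+1) - y_i)/h_i = 4, 0.
  1·m_0 + 4·m_1 + 1·m_2 = 6(Δ_1 - Δ_0) = -24
Natural end conditions: m_0 = m_2 = 0.
Hence m_0 = 0, m_1 = -6, m_2 = 0.
On [0, 1], s'(x) = b_0 + 2c_0·x + 3d_0·x² with b_0 = Δ_0 - h_0(2m_0 + m_1)/6 = 5, c_0 = m_0/2 = 0, d_0 = (m_1 - m_0)/(6h_0) = -1. So s'(0) = 5.

5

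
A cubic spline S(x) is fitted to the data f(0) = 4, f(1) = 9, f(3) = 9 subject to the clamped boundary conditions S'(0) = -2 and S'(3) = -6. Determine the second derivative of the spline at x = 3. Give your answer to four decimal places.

Let M_i = S''(x_i). Step sizes h_i = 1, 2; slopes of the chords Δ_i = (y_(i+1) - y_i)/h_i = 5, 0.
  1·M_0 + 6·M_1 + 2·M_2 = 6(Δ_1 - Δ_0) = -30
Clamped end conditions give two more equations: 2h_0·M_0 + h_0·M_1 = 6(Δ_0 - S'(0)) = 42 and h_1·M_1 + 2h_1·M_2 = 6(S'(3) - Δ_1) = -36.
Forward elimination and back-substitution give M_0 = 74/3, M_1 = -22/3, M_2 = -16/3.

-5.3333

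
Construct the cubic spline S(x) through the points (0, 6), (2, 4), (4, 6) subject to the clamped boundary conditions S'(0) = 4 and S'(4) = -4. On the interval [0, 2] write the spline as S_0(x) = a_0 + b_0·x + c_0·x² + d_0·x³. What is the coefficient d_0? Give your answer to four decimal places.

1.5000

Put m_i = S'' at the i-th knot. Here h = (2, 2) and Δ = (-1, 1), so the interior equations h_(i-1)·m_(i-1) + 2(h_(i-1)+h_i)·m_i + h_i·m_(i+1) = 6(Δ_i − Δ_(i-1)) read
  2·m_0 + 8·m_1 + 2·m_2 = 6(Δ_1 - Δ_0) = 12
Clamped end conditions give two more equations: 2h_0·m_0 + h_0·m_1 = 6(Δ_0 - S'(0)) = -30 and h_1·m_1 + 2h_1·m_2 = 6(S'(4) - Δ_1) = -30.
Forward elimination and back-substitution give m_0 = -11, m_1 = 7, m_2 = -11.
On [0, 2], with S_0(x) = a_0 + b_0·x + c_0·x² + d_0·x³: c_0 = m_0/2 = -11/2, d_0 = (m_1 - m_0)/(6h_0) = 3/2, b_0 = Δ_0 - h_0(2m_0 + m_1)/6 = 4.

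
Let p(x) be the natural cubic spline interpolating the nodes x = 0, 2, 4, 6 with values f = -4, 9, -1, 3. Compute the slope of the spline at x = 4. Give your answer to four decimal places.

Put σ_i = p'' at the i-th knot. Here h = (2, 2, 2) and Δ = (13/2, -5, 2), so the interior equations h_(i-1)·σ_(i-1) + 2(h_(i-1)+h_i)·σ_i + h_i·σ_(i+1) = 6(Δ_i − Δ_(i-1)) read
  2·σ_0 + 8·σ_1 + 2·σ_2 = 6(Δ_1 - Δ_0) = -69
  2·σ_1 + 8·σ_2 + 2·σ_3 = 6(Δ_2 - Δ_1) = 42
Natural end conditions: σ_0 = σ_3 = 0.
Forward elimination and back-substitution give σ_0 = 0, σ_1 = -53/5, σ_2 = 79/10, σ_3 = 0.
On [4, 6], p'(x) = b_2 + 2c_2·(x - 4) + 3d_2·(x - 4)² with b_2 = Δ_2 - h_2(2σ_2 + σ_3)/6 = -49/15, c_2 = σ_2/2 = 79/20, d_2 = (σ_3 - σ_2)/(6h_2) = -79/120. So p'(4) = -49/15.

-3.2667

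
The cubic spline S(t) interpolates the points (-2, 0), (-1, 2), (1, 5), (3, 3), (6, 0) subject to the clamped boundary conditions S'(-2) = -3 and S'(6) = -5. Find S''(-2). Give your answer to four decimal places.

16.3349

Let m_i = S''(x_i). Step sizes h_i = 1, 2, 2, 3; slopes of the chords Δ_i = (y_(i+1) - y_i)/h_i = 2, 3/2, -1, -1.
  1·m_0 + 6·m_1 + 2·m_2 = 6(Δ_1 - Δ_0) = -3
  2·m_1 + 8·m_2 + 2·m_3 = 6(Δ_2 - Δ_1) = -15
  2·m_2 + 10·m_3 + 3·m_4 = 6(Δ_3 - Δ_2) = 0
Clamped end conditions give two more equations: 2h_0·m_0 + h_0·m_1 = 6(Δ_0 - S'(-2)) = 30 and h_3·m_3 + 2h_3·m_4 = 6(S'(6) - Δ_3) = -24.
Solving: m_0 = 3463/212, m_1 = -283/106, m_2 = -703/424, m_3 = 191/106, m_4 = -1039/212.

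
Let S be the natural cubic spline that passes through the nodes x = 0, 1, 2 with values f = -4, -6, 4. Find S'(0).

-5

Write m_i for S''(x_i). With h_i = 1, 1 and divided differences Δ_i = -2, 10, the continuity of S' gives the tridiagonal system
  1·m_0 + 4·m_1 + 1·m_2 = 6(Δ_1 - Δ_0) = 72
Natural end conditions: m_0 = m_2 = 0.
Hence m_0 = 0, m_1 = 18, m_2 = 0.
On [0, 1], S'(x) = b_0 + 2c_0·x + 3d_0·x² with b_0 = Δ_0 - h_0(2m_0 + m_1)/6 = -5, c_0 = m_0/2 = 0, d_0 = (m_1 - m_0)/(6h_0) = 3. So S'(0) = -5.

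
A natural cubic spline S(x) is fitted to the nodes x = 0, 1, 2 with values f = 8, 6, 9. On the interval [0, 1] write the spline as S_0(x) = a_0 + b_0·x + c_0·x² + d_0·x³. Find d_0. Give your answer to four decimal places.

1.2500

Let M_i = S''(x_i). Step sizes h_i = 1, 1; slopes of the chords Δ_i = (y_(i+1) - y_i)/h_i = -2, 3.
  1·M_0 + 4·M_1 + 1·M_2 = 6(Δ_1 - Δ_0) = 30
Natural end conditions: M_0 = M_2 = 0.
Solving: M_0 = 0, M_1 = 15/2, M_2 = 0.
On [0, 1], with S_0(x) = a_0 + b_0·x + c_0·x² + d_0·x³: c_0 = M_0/2 = 0, d_0 = (M_1 - M_0)/(6h_0) = 5/4, b_0 = Δ_0 - h_0(2M_0 + M_1)/6 = -13/4.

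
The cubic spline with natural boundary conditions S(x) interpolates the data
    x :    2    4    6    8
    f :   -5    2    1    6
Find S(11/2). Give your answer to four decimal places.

1.1438

Write M_i for S''(x_i). With h_i = 2, 2, 2 and divided differences Δ_i = 7/2, -1/2, 5/2, the continuity of S' gives the tridiagonal system
  2·M_0 + 8·M_1 + 2·M_2 = 6(Δ_1 - Δ_0) = -24
  2·M_1 + 8·M_2 + 2·M_3 = 6(Δ_2 - Δ_1) = 18
Natural end conditions: M_0 = M_3 = 0.
Solving the tridiagonal system: M_0 = 0, M_1 = -19/5, M_2 = 16/5, M_3 = 0.
On [4, 6], S(x) = 2 + 29/30·(x - 4) - 19/10·(x - 4)² + 7/12·(x - 4)³.
With (x - 4) = 3/2: S(11/2) = 183/160.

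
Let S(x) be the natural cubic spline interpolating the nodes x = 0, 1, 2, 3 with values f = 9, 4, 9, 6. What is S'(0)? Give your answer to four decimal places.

Put m_i = S'' at the i-th knot. Here h = (1, 1, 1) and Δ = (-5, 5, -3), so the interior equations h_(i-1)·m_(i-1) + 2(h_(i-1)+h_i)·m_i + h_i·m_(i+1) = 6(Δ_i − Δ_(i-1)) read
  1·m_0 + 4·m_1 + 1·m_2 = 6(Δ_1 - Δ_0) = 60
  1·m_1 + 4·m_2 + 1·m_3 = 6(Δ_2 - Δ_1) = -48
Natural end conditions: m_0 = m_3 = 0.
Forward elimination and back-substitution give m_0 = 0, m_1 = 96/5, m_2 = -84/5, m_3 = 0.
On [0, 1], S'(x) = b_0 + 2c_0·x + 3d_0·x² with b_0 = Δ_0 - h_0(2m_0 + m_1)/6 = -41/5, c_0 = m_0/2 = 0, d_0 = (m_1 - m_0)/(6h_0) = 16/5. So S'(0) = -41/5.

-8.2000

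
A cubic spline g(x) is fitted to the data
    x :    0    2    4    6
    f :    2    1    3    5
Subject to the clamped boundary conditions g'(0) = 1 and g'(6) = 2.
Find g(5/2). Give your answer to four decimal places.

1.1781

Write M_i for g''(x_i). With h_i = 2, 2, 2 and divided differences Δ_i = -1/2, 1, 1, the continuity of g' gives the tridiagonal system
  2·M_0 + 8·M_1 + 2·M_2 = 6(Δ_1 - Δ_0) = 9
  2·M_1 + 8·M_2 + 2·M_3 = 6(Δ_2 - Δ_1) = 0
Clamped end conditions give two more equations: 2h_0·M_0 + h_0·M_1 = 6(Δ_0 - g'(0)) = -9 and h_2·M_2 + 2h_2·M_3 = 6(g'(6) - Δ_2) = 6.
Hence M_0 = -101/30, M_1 = 67/30, M_2 = -16/15, M_3 = 61/30.
On [2, 4], g(x) = 1 - 2/15·(x - 2) + 67/60·(x - 2)² - 11/40·(x - 2)³.
With (x - 2) = 1/2: g(5/2) = 377/320.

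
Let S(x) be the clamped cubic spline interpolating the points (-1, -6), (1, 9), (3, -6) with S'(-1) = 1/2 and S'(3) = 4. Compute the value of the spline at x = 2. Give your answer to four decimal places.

Let σ_i = S''(x_i). Step sizes h_i = 2, 2; slopes of the chords Δ_i = (y_(i+1) - y_i)/h_i = 15/2, -15/2.
  2·σ_0 + 8·σ_1 + 2·σ_2 = 6(Δ_1 - Δ_0) = -90
Clamped end conditions give two more equations: 2h_0·σ_0 + h_0·σ_1 = 6(Δ_0 - S'(-1)) = 42 and h_1·σ_1 + 2h_1·σ_2 = 6(S'(3) - Δ_1) = 69.
Solving the tridiagonal system: σ_0 = 181/8, σ_1 = -97/4, σ_2 = 235/8.
On [1, 3], S(x) = 9 - 9/8·(x - 1) - 97/8·(x - 1)² + 143/32·(x - 1)³.
With (x - 1) = 1: S(2) = 7/32.

0.2188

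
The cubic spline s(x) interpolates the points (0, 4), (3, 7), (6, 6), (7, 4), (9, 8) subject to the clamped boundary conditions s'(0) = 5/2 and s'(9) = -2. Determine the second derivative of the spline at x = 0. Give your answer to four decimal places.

-1.6667

Write M_i for s''(x_i). With h_i = 3, 3, 1, 2 and divided differences Δ_i = 1, -1/3, -2, 2, the continuity of s' gives the tridiagonal system
  3·M_0 + 12·M_1 + 3·M_2 = 6(Δ_1 - Δ_0) = -8
  3·M_1 + 8·M_2 + 1·M_3 = 6(Δ_2 - Δ_1) = -10
  1·M_2 + 6·M_3 + 2·M_4 = 6(Δ_3 - Δ_2) = 24
Clamped end conditions give two more equations: 2h_0·M_0 + h_0·M_1 = 6(Δ_0 - s'(0)) = -9 and h_3·M_3 + 2h_3·M_4 = 6(s'(9) - Δ_3) = -24.
Solving the tridiagonal system: M_0 = -5/3, M_1 = 1/3, M_2 = -7/3, M_3 = 23/3, M_4 = -59/6.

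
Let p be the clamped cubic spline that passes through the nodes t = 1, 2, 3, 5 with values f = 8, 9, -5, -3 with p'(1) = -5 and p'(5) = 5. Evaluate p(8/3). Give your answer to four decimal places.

0.0909

Write σ_i for p''(x_i). With h_i = 1, 1, 2 and divided differences Δ_i = 1, -14, 1, the continuity of p' gives the tridiagonal system
  1·σ_0 + 4·σ_1 + 1·σ_2 = 6(Δ_1 - Δ_0) = -90
  1·σ_1 + 6·σ_2 + 2·σ_3 = 6(Δ_2 - Δ_1) = 90
Clamped end conditions give two more equations: 2h_0·σ_0 + h_0·σ_1 = 6(Δ_0 - p'(1)) = 36 and h_2·σ_2 + 2h_2·σ_3 = 6(p'(5) - Δ_2) = 24.
Solving the tridiagonal system: σ_0 = 404/11, σ_1 = -412/11, σ_2 = 254/11, σ_3 = -61/11.
On [2, 3], p(t) = 9 - 59/11·(t - 2) - 206/11·(t - 2)² + 111/11·(t - 2)³.
With (t - 2) = 2/3: p(8/3) = 1/11.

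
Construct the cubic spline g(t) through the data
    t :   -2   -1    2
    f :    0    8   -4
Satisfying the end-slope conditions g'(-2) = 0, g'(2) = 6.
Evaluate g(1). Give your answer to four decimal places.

Write σ_i for g''(x_i). With h_i = 1, 3 and divided differences Δ_i = 8, -4, the continuity of g' gives the tridiagonal system
  1·σ_0 + 8·σ_1 + 3·σ_2 = 6(Δ_1 - Δ_0) = -72
Clamped end conditions give two more equations: 2h_0·σ_0 + h_0·σ_1 = 6(Δ_0 - g'(-2)) = 48 and h_1·σ_1 + 2h_1·σ_2 = 6(g'(2) - Δ_1) = 60.
Solving: σ_0 = 69/2, σ_1 = -21, σ_2 = 41/2.
On [-1, 2], g(t) = 8 + 27/4·(t + 1) - 21/2·(t + 1)² + 83/36·(t + 1)³.
With (t + 1) = 2: g(1) = -37/18.

-2.0556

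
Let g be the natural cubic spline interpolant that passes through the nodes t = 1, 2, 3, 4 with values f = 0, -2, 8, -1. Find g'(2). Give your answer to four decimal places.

6.9333

Write M_i for g''(x_i). With h_i = 1, 1, 1 and divided differences Δ_i = -2, 10, -9, the continuity of g' gives the tridiagonal system
  1·M_0 + 4·M_1 + 1·M_2 = 6(Δ_1 - Δ_0) = 72
  1·M_1 + 4·M_2 + 1·M_3 = 6(Δ_2 - Δ_1) = -114
Natural end conditions: M_0 = M_3 = 0.
Solving the tridiagonal system: M_0 = 0, M_1 = 134/5, M_2 = -176/5, M_3 = 0.
On [2, 3], g'(t) = b_1 + 2c_1·(t - 2) + 3d_1·(t - 2)² with b_1 = Δ_1 - h_1(2M_1 + M_2)/6 = 104/15, c_1 = M_1/2 = 67/5, d_1 = (M_2 - M_1)/(6h_1) = -31/3. So g'(2) = 104/15.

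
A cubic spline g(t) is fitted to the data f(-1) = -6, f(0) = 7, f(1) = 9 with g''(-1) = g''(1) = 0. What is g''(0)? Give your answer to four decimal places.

-16.5000

Put M_i = g'' at the i-th knot. Here h = (1, 1) and Δ = (13, 2), so the interior equations h_(i-1)·M_(i-1) + 2(h_(i-1)+h_i)·M_i + h_i·M_(i+1) = 6(Δ_i − Δ_(i-1)) read
  1·M_0 + 4·M_1 + 1·M_2 = 6(Δ_1 - Δ_0) = -66
Natural end conditions: M_0 = M_2 = 0.
Solving: M_0 = 0, M_1 = -33/2, M_2 = 0.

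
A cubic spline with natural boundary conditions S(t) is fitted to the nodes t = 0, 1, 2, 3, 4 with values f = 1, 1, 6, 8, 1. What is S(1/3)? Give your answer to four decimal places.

0.5873

Put σ_i = S'' at the i-th knot. Here h = (1, 1, 1, 1) and Δ = (0, 5, 2, -7), so the interior equations h_(i-1)·σ_(i-1) + 2(h_(i-1)+h_i)·σ_i + h_i·σ_(i+1) = 6(Δ_i − Δ_(i-1)) read
  1·σ_0 + 4·σ_1 + 1·σ_2 = 6(Δ_1 - Δ_0) = 30
  1·σ_1 + 4·σ_2 + 1·σ_3 = 6(Δ_2 - Δ_1) = -18
  1·σ_2 + 4·σ_3 + 1·σ_4 = 6(Δ_3 - Δ_2) = -54
Natural end conditions: σ_0 = σ_4 = 0.
Forward elimination and back-substitution give σ_0 = 0, σ_1 = 117/14, σ_2 = -24/7, σ_3 = -177/14, σ_4 = 0.
On [0, 1], S(t) = 1 - 39/28·t + 0·t² + 39/28·t³.
With t = 1/3: S(1/3) = 37/63.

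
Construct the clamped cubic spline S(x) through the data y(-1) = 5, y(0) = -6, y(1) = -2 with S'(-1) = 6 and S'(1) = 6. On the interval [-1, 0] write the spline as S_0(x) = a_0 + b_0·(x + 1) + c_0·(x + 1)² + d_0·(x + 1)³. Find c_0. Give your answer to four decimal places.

Put M_i = S'' at the i-th knot. Here h = (1, 1) and Δ = (-11, 4), so the interior equations h_(i-1)·M_(i-1) + 2(h_(i-1)+h_i)·M_i + h_i·M_(i+1) = 6(Δ_i − Δ_(i-1)) read
  1·M_0 + 4·M_1 + 1·M_2 = 6(Δ_1 - Δ_0) = 90
Clamped end conditions give two more equations: 2h_0·M_0 + h_0·M_1 = 6(Δ_0 - S'(-1)) = -102 and h_1·M_1 + 2h_1·M_2 = 6(S'(1) - Δ_1) = 12.
Hence M_0 = -147/2, M_1 = 45, M_2 = -33/2.
On [-1, 0], with S_0(x) = a_0 + b_0·(x + 1) + c_0·(x + 1)² + d_0·(x + 1)³: c_0 = M_0/2 = -147/4, d_0 = (M_1 - M_0)/(6h_0) = 79/4, b_0 = Δ_0 - h_0(2M_0 + M_1)/6 = 6.

-36.7500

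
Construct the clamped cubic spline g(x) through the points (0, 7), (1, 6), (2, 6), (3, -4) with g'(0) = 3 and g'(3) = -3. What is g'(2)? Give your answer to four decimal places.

Let M_i = g''(x_i). Step sizes h_i = 1, 1, 1; slopes of the chords Δ_i = (y_(i+1) - y_i)/h_i = -1, 0, -10.
  1·M_0 + 4·M_1 + 1·M_2 = 6(Δ_1 - Δ_0) = 6
  1·M_1 + 4·M_2 + 1·M_3 = 6(Δ_2 - Δ_1) = -60
Clamped end conditions give two more equations: 2h_0·M_0 + h_0·M_1 = 6(Δ_0 - g'(0)) = -24 and h_2·M_2 + 2h_2·M_3 = 6(g'(3) - Δ_2) = 42.
Solving the tridiagonal system: M_0 = -92/5, M_1 = 64/5, M_2 = -134/5, M_3 = 172/5.
On [2, 3], g'(x) = b_2 + 2c_2·(x - 2) + 3d_2·(x - 2)² with b_2 = Δ_2 - h_2(2M_2 + M_3)/6 = -34/5, c_2 = M_2/2 = -67/5, d_2 = (M_3 - M_2)/(6h_2) = 51/5. So g'(2) = -34/5.

-6.8000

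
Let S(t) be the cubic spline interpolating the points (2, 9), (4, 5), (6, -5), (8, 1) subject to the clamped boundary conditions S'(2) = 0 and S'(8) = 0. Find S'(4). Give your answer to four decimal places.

-5.2000

Let m_i = S''(x_i). Step sizes h_i = 2, 2, 2; slopes of the chords Δ_i = (y_(i+1) - y_i)/h_i = -2, -5, 3.
  2·m_0 + 8·m_1 + 2·m_2 = 6(Δ_1 - Δ_0) = -18
  2·m_1 + 8·m_2 + 2·m_3 = 6(Δ_2 - Δ_1) = 48
Clamped end conditions give two more equations: 2h_0·m_0 + h_0·m_1 = 6(Δ_0 - S'(2)) = -12 and h_2·m_2 + 2h_2·m_3 = 6(S'(8) - Δ_2) = -18.
Solving: m_0 = -4/5, m_1 = -22/5, m_2 = 47/5, m_3 = -46/5.
On [4, 6], S'(t) = b_1 + 2c_1·(t - 4) + 3d_1·(t - 4)² with b_1 = Δ_1 - h_1(2m_1 + m_2)/6 = -26/5, c_1 = m_1/2 = -11/5, d_1 = (m_2 - m_1)/(6h_1) = 23/20. So S'(4) = -26/5.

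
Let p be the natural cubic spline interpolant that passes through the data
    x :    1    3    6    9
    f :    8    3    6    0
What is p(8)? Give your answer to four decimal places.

Let m_i = p''(x_i). Step sizes h_i = 2, 3, 3; slopes of the chords Δ_i = (y_(i+1) - y_i)/h_i = -5/2, 1, -2.
  2·m_0 + 10·m_1 + 3·m_2 = 6(Δ_1 - Δ_0) = 21
  3·m_1 + 12·m_2 + 3·m_3 = 6(Δ_2 - Δ_1) = -18
Natural end conditions: m_0 = m_3 = 0.
Solving: m_0 = 0, m_1 = 102/37, m_2 = -81/37, m_3 = 0.
On [6, 9], p(x) = 6 + 7/37·(x - 6) - 81/74·(x - 6)² + 9/74·(x - 6)³.
With (x - 6) = 2: p(8) = 110/37.

2.9730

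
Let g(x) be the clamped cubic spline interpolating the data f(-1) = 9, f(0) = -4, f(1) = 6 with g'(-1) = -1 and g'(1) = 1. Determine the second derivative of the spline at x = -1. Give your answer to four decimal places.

-69.5000

Write M_i for g''(x_i). With h_i = 1, 1 and divided differences Δ_i = -13, 10, the continuity of g' gives the tridiagonal system
  1·M_0 + 4·M_1 + 1·M_2 = 6(Δ_1 - Δ_0) = 138
Clamped end conditions give two more equations: 2h_0·M_0 + h_0·M_1 = 6(Δ_0 - g'(-1)) = -72 and h_1·M_1 + 2h_1·M_2 = 6(g'(1) - Δ_1) = -54.
Solving: M_0 = -139/2, M_1 = 67, M_2 = -121/2.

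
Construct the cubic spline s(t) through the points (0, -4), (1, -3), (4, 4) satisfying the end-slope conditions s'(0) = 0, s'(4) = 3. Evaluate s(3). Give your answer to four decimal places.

With M_i denoting the second derivative at x_i, h_i = 1, 3, and Δ_i = (y_(i+1) − y_i)/h_i = 1, 7/3:
  1·M_0 + 8·M_1 + 3·M_2 = 6(Δ_1 - Δ_0) = 8
Clamped end conditions give two more equations: 2h_0·M_0 + h_0·M_1 = 6(Δ_0 - s'(0)) = 6 and h_1·M_1 + 2h_1·M_2 = 6(s'(4) - Δ_1) = 4.
Hence M_0 = 11/4, M_1 = 1/2, M_2 = 5/12.
On [1, 4], s(t) = -3 + 13/8·(t - 1) + 1/4·(t - 1)² - 1/216·(t - 1)³.
With (t - 1) = 2: s(3) = 131/108.

1.2130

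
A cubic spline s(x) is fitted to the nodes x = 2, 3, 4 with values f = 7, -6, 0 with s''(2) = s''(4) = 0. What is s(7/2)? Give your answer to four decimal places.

-4.7813

Write M_i for s''(x_i). With h_i = 1, 1 and divided differences Δ_i = -13, 6, the continuity of s' gives the tridiagonal system
  1·M_0 + 4·M_1 + 1·M_2 = 6(Δ_1 - Δ_0) = 114
Natural end conditions: M_0 = M_2 = 0.
Forward elimination and back-substitution give M_0 = 0, M_1 = 57/2, M_2 = 0.
On [3, 4], s(x) = -6 - 7/2·(x - 3) + 57/4·(x - 3)² - 19/4·(x - 3)³.
With (x - 3) = 1/2: s(7/2) = -153/32.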